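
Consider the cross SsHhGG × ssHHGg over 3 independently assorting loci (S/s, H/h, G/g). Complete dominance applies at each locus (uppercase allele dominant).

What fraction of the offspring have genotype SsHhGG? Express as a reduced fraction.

SsHhGG gametes: SHG×2, ShG×2, sHG×2, shG×2
ssHHGg gametes: sHG×4, sHg×4
SsHhGG×ssHHGg grid (8·8=64): SsHHGG=8 SsHHGg=8 SsHhGG=8 SsHhGg=8 ssHHGG=8 ssHHGg=8 ssHhGG=8 ssHhGg=8
SsHhGG hits 8/64; gcd=8; 8÷8/64÷8 = 1/8

P(SsHhGG) = 1/8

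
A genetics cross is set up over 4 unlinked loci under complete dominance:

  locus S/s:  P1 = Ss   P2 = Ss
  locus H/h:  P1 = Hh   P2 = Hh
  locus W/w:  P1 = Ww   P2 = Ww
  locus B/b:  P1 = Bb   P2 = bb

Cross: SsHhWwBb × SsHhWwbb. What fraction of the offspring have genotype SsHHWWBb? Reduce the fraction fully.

P(SsHHWWBb) = 1/64

SsHhWwBb gametes: SHWB×1, SHWb×1, SHwB×1, SHwb×1, ShWB×1, ShWb×1, ShwB×1, Shwb×1, sHWB×1, sHWb×1, sHwB×1, sHwb×1, shWB×1, shWb×1, shwB×1, shwb×1
SsHhWwbb gametes: SHWb×2, SHwb×2, ShWb×2, Shwb×2, sHWb×2, sHwb×2, shWb×2, shwb×2
SsHhWwBb×SsHhWwbb grid (16·16=256): SSHHWWBb=2 SSHHWWbb=2 SSHHWwBb=4 SSHHWwbb=4 SSHHwwBb=2 SSHHwwbb=2 SSHhWWBb=4 SSHhWWbb=4 SSHhWwBb=8 SSHhWwbb=8 SSHhwwBb=4 SSHhwwbb=4 SShhWWBb=2 SShhWWbb=2 SShhWwBb=4 SShhWwbb=4 SShhwwBb=2 SShhwwbb=2 SsHHWWBb=4 SsHHWWbb=4 SsHHWwBb=8 SsHHWwbb=8 SsHHwwBb=4 SsHHwwbb=4 SsHhWWBb=8 SsHhWWbb=8 SsHhWwBb=16 SsHhWwbb=16 SsHhwwBb=8 SsHhwwbb=8 SshhWWBb=4 SshhWWbb=4 SshhWwBb=8 SshhWwbb=8 SshhwwBb=4 Sshhwwbb=4 ssHHWWBb=2 ssHHWWbb=2 ssHHWwBb=4 ssHHWwbb=4 ssHHwwBb=2 ssHHwwbb=2 ssHhWWBb=4 ssHhWWbb=4 ssHhWwBb=8 ssHhWwbb=8 ssHhwwBb=4 ssHhwwbb=4 sshhWWBb=2 sshhWWbb=2 sshhWwBb=4 sshhWwbb=4 sshhwwBb=2 sshhwwbb=2
SsHHWWBb hits 4/256; gcd=4; 4÷4/256÷4 = 1/64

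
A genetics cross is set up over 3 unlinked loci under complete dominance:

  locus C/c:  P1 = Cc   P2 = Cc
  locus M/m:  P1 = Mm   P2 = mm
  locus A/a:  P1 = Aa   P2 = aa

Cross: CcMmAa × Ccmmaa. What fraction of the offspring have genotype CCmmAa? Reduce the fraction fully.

P(CCmmAa) = 1/16

CcMmAa gametes: CMA×1, CMa×1, CmA×1, Cma×1, cMA×1, cMa×1, cmA×1, cma×1
Ccmmaa gametes: Cma×4, cma×4
CcMmAa×Ccmmaa grid (8·8=64): CCMmAa=4 CCMmaa=4 CCmmAa=4 CCmmaa=4 CcMmAa=8 CcMmaa=8 CcmmAa=8 Ccmmaa=8 ccMmAa=4 ccMmaa=4 ccmmAa=4 ccmmaa=4
CCmmAa hits 4/64; gcd=4; 4÷4/64÷4 = 1/16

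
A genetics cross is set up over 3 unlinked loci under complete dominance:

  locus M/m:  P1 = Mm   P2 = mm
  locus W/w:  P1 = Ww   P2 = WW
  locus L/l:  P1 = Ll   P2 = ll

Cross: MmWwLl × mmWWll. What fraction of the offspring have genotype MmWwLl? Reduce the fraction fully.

MmWwLl gametes: MWL×1, MWl×1, MwL×1, Mwl×1, mWL×1, mWl×1, mwL×1, mwl×1
mmWWll gametes: mWl×8
MmWwLl×mmWWll grid (8·8=64): MmWWLl=8 MmWWll=8 MmWwLl=8 MmWwll=8 mmWWLl=8 mmWWll=8 mmWwLl=8 mmWwll=8
MmWwLl hits 8/64; gcd=8; 8÷8/64÷8 = 1/8

P(MmWwLl) = 1/8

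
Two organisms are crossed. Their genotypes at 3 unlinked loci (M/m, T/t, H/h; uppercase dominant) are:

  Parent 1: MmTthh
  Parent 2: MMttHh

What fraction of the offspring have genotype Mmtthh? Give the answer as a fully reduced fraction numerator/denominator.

P(Mmtthh) = 1/8

MmTthh gametes: MTh×2, Mth×2, mTh×2, mth×2
MMttHh gametes: MtH×4, Mth×4
MmTthh×MMttHh grid (8·8=64): MMTtHh=8 MMTthh=8 MMttHh=8 MMtthh=8 MmTtHh=8 MmTthh=8 MmttHh=8 Mmtthh=8
Mmtthh hits 8/64; gcd=8; 8÷8/64÷8 = 1/8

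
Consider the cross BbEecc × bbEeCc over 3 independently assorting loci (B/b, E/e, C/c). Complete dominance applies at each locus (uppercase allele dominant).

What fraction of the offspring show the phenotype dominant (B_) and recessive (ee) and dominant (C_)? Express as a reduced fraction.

P(B_ ee C_) = 1/16

BbEecc gametes: BEc×2, Bec×2, bEc×2, bec×2
bbEeCc gametes: bEC×2, bEc×2, beC×2, bec×2
BbEecc×bbEeCc grid (8·8=64): BbEECc=4 BbEEcc=4 BbEeCc=8 BbEecc=8 BbeeCc=4 Bbeecc=4 bbEECc=4 bbEEcc=4 bbEeCc=8 bbEecc=8 bbeeCc=4 bbeecc=4
B_ ee C_ hits 4/64; gcd=4; 4÷4/64÷4 = 1/16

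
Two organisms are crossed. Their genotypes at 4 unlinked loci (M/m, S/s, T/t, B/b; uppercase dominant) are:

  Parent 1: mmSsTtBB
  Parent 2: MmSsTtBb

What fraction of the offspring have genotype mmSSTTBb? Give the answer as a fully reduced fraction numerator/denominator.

mmSsTtBB gametes: mSTB×4, mStB×4, msTB×4, mstB×4
MmSsTtBb gametes: MSTB×1, MSTb×1, MStB×1, MStb×1, MsTB×1, MsTb×1, MstB×1, Mstb×1, mSTB×1, mSTb×1, mStB×1, mStb×1, msTB×1, msTb×1, mstB×1, mstb×1
mmSsTtBB×MmSsTtBb grid (16·16=256): MmSSTTBB=4 MmSSTTBb=4 MmSSTtBB=8 MmSSTtBb=8 MmSSttBB=4 MmSSttBb=4 MmSsTTBB=8 MmSsTTBb=8 MmSsTtBB=16 MmSsTtBb=16 MmSsttBB=8 MmSsttBb=8 MmssTTBB=4 MmssTTBb=4 MmssTtBB=8 MmssTtBb=8 MmssttBB=4 MmssttBb=4 mmSSTTBB=4 mmSSTTBb=4 mmSSTtBB=8 mmSSTtBb=8 mmSSttBB=4 mmSSttBb=4 mmSsTTBB=8 mmSsTTBb=8 mmSsTtBB=16 mmSsTtBb=16 mmSsttBB=8 mmSsttBb=8 mmssTTBB=4 mmssTTBb=4 mmssTtBB=8 mmssTtBb=8 mmssttBB=4 mmssttBb=4
mmSSTTBb hits 4/256; gcd=4; 4÷4/256÷4 = 1/64

P(mmSSTTBb) = 1/64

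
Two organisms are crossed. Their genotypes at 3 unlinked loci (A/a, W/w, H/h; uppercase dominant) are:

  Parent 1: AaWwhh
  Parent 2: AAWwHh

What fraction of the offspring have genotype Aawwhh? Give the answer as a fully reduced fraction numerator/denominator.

AaWwhh gametes: AWh×2, Awh×2, aWh×2, awh×2
AAWwHh gametes: AWH×2, AWh×2, AwH×2, Awh×2
AaWwhh×AAWwHh grid (8·8=64): AAWWHh=4 AAWWhh=4 AAWwHh=8 AAWwhh=8 AAwwHh=4 AAwwhh=4 AaWWHh=4 AaWWhh=4 AaWwHh=8 AaWwhh=8 AawwHh=4 Aawwhh=4
Aawwhh hits 4/64; gcd=4; 4÷4/64÷4 = 1/16

P(Aawwhh) = 1/16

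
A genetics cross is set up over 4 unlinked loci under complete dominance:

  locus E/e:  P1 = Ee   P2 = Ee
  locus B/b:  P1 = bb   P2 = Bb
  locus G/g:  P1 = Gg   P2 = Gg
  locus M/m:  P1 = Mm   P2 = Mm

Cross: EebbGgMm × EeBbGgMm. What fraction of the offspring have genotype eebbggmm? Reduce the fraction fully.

EebbGgMm gametes: EbGM×2, EbGm×2, EbgM×2, Ebgm×2, ebGM×2, ebGm×2, ebgM×2, ebgm×2
EeBbGgMm gametes: EBGM×1, EBGm×1, EBgM×1, EBgm×1, EbGM×1, EbGm×1, EbgM×1, Ebgm×1, eBGM×1, eBGm×1, eBgM×1, eBgm×1, ebGM×1, ebGm×1, ebgM×1, ebgm×1
EebbGgMm×EeBbGgMm grid (16·16=256): EEBbGGMM=2 EEBbGGMm=4 EEBbGGmm=2 EEBbGgMM=4 EEBbGgMm=8 EEBbGgmm=4 EEBbggMM=2 EEBbggMm=4 EEBbggmm=2 EEbbGGMM=2 EEbbGGMm=4 EEbbGGmm=2 EEbbGgMM=4 EEbbGgMm=8 EEbbGgmm=4 EEbbggMM=2 EEbbggMm=4 EEbbggmm=2 EeBbGGMM=4 EeBbGGMm=8 EeBbGGmm=4 EeBbGgMM=8 EeBbGgMm=16 EeBbGgmm=8 EeBbggMM=4 EeBbggMm=8 EeBbggmm=4 EebbGGMM=4 EebbGGMm=8 EebbGGmm=4 EebbGgMM=8 EebbGgMm=16 EebbGgmm=8 EebbggMM=4 EebbggMm=8 Eebbggmm=4 eeBbGGMM=2 eeBbGGMm=4 eeBbGGmm=2 eeBbGgMM=4 eeBbGgMm=8 eeBbGgmm=4 eeBbggMM=2 eeBbggMm=4 eeBbggmm=2 eebbGGMM=2 eebbGGMm=4 eebbGGmm=2 eebbGgMM=4 eebbGgMm=8 eebbGgmm=4 eebbggMM=2 eebbggMm=4 eebbggmm=2
eebbggmm hits 2/256; gcd=2; 2÷2/256÷2 = 1/128

P(eebbggmm) = 1/128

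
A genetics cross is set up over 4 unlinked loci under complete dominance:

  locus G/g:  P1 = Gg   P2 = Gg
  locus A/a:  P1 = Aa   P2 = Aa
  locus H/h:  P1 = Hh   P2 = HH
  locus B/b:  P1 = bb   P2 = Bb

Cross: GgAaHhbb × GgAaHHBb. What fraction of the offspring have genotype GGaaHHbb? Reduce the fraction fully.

P(GGaaHHbb) = 1/64

GgAaHhbb gametes: GAHb×2, GAhb×2, GaHb×2, Gahb×2, gAHb×2, gAhb×2, gaHb×2, gahb×2
GgAaHHBb gametes: GAHB×2, GAHb×2, GaHB×2, GaHb×2, gAHB×2, gAHb×2, gaHB×2, gaHb×2
GgAaHhbb×GgAaHHBb grid (16·16=256): GGAAHHBb=4 GGAAHHbb=4 GGAAHhBb=4 GGAAHhbb=4 GGAaHHBb=8 GGAaHHbb=8 GGAaHhBb=8 GGAaHhbb=8 GGaaHHBb=4 GGaaHHbb=4 GGaaHhBb=4 GGaaHhbb=4 GgAAHHBb=8 GgAAHHbb=8 GgAAHhBb=8 GgAAHhbb=8 GgAaHHBb=16 GgAaHHbb=16 GgAaHhBb=16 GgAaHhbb=16 GgaaHHBb=8 GgaaHHbb=8 GgaaHhBb=8 GgaaHhbb=8 ggAAHHBb=4 ggAAHHbb=4 ggAAHhBb=4 ggAAHhbb=4 ggAaHHBb=8 ggAaHHbb=8 ggAaHhBb=8 ggAaHhbb=8 ggaaHHBb=4 ggaaHHbb=4 ggaaHhBb=4 ggaaHhbb=4
GGaaHHbb hits 4/256; gcd=4; 4÷4/256÷4 = 1/64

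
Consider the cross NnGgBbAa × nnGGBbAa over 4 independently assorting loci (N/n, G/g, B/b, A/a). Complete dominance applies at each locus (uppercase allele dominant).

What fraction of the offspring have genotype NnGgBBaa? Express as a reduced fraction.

P(NnGgBBaa) = 1/64

NnGgBbAa gametes: NGBA×1, NGBa×1, NGbA×1, NGba×1, NgBA×1, NgBa×1, NgbA×1, Ngba×1, nGBA×1, nGBa×1, nGbA×1, nGba×1, ngBA×1, ngBa×1, ngbA×1, ngba×1
nnGGBbAa gametes: nGBA×4, nGBa×4, nGbA×4, nGba×4
NnGgBbAa×nnGGBbAa grid (16·16=256): NnGGBBAA=4 NnGGBBAa=8 NnGGBBaa=4 NnGGBbAA=8 NnGGBbAa=16 NnGGBbaa=8 NnGGbbAA=4 NnGGbbAa=8 NnGGbbaa=4 NnGgBBAA=4 NnGgBBAa=8 NnGgBBaa=4 NnGgBbAA=8 NnGgBbAa=16 NnGgBbaa=8 NnGgbbAA=4 NnGgbbAa=8 NnGgbbaa=4 nnGGBBAA=4 nnGGBBAa=8 nnGGBBaa=4 nnGGBbAA=8 nnGGBbAa=16 nnGGBbaa=8 nnGGbbAA=4 nnGGbbAa=8 nnGGbbaa=4 nnGgBBAA=4 nnGgBBAa=8 nnGgBBaa=4 nnGgBbAA=8 nnGgBbAa=16 nnGgBbaa=8 nnGgbbAA=4 nnGgbbAa=8 nnGgbbaa=4
NnGgBBaa hits 4/256; gcd=4; 4÷4/256÷4 = 1/64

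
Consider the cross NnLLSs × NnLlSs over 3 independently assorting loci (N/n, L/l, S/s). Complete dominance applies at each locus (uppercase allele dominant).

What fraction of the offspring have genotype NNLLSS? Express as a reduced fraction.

NnLLSs gametes: NLS×2, NLs×2, nLS×2, nLs×2
NnLlSs gametes: NLS×1, NLs×1, NlS×1, Nls×1, nLS×1, nLs×1, nlS×1, nls×1
NnLLSs×NnLlSs grid (8·8=64): NNLLSS=2 NNLLSs=4 NNLLss=2 NNLlSS=2 NNLlSs=4 NNLlss=2 NnLLSS=4 NnLLSs=8 NnLLss=4 NnLlSS=4 NnLlSs=8 NnLlss=4 nnLLSS=2 nnLLSs=4 nnLLss=2 nnLlSS=2 nnLlSs=4 nnLlss=2
NNLLSS hits 2/64; gcd=2; 2÷2/64÷2 = 1/32

P(NNLLSS) = 1/32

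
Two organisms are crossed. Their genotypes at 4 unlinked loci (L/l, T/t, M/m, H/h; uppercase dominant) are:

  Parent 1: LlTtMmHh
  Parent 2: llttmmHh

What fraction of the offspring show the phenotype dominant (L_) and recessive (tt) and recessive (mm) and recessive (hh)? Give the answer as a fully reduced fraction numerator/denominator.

LlTtMmHh gametes: LTMH×1, LTMh×1, LTmH×1, LTmh×1, LtMH×1, LtMh×1, LtmH×1, Ltmh×1, lTMH×1, lTMh×1, lTmH×1, lTmh×1, ltMH×1, ltMh×1, ltmH×1, ltmh×1
llttmmHh gametes: ltmH×8, ltmh×8
LlTtMmHh×llttmmHh grid (16·16=256): LlTtMmHH=8 LlTtMmHh=16 LlTtMmhh=8 LlTtmmHH=8 LlTtmmHh=16 LlTtmmhh=8 LlttMmHH=8 LlttMmHh=16 LlttMmhh=8 LlttmmHH=8 LlttmmHh=16 Llttmmhh=8 llTtMmHH=8 llTtMmHh=16 llTtMmhh=8 llTtmmHH=8 llTtmmHh=16 llTtmmhh=8 llttMmHH=8 llttMmHh=16 llttMmhh=8 llttmmHH=8 llttmmHh=16 llttmmhh=8
L_ tt mm hh hits 8/256; gcd=8; 8÷8/256÷8 = 1/32

P(L_ tt mm hh) = 1/32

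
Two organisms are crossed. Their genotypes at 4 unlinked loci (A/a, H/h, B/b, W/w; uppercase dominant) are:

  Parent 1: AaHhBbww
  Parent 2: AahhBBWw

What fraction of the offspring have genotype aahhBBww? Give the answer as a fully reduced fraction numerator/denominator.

AaHhBbww gametes: AHBw×2, AHbw×2, AhBw×2, Ahbw×2, aHBw×2, aHbw×2, ahBw×2, ahbw×2
AahhBBWw gametes: AhBW×4, AhBw×4, ahBW×4, ahBw×4
AaHhBbww×AahhBBWw grid (16·16=256): AAHhBBWw=8 AAHhBBww=8 AAHhBbWw=8 AAHhBbww=8 AAhhBBWw=8 AAhhBBww=8 AAhhBbWw=8 AAhhBbww=8 AaHhBBWw=16 AaHhBBww=16 AaHhBbWw=16 AaHhBbww=16 AahhBBWw=16 AahhBBww=16 AahhBbWw=16 AahhBbww=16 aaHhBBWw=8 aaHhBBww=8 aaHhBbWw=8 aaHhBbww=8 aahhBBWw=8 aahhBBww=8 aahhBbWw=8 aahhBbww=8
aahhBBww hits 8/256; gcd=8; 8÷8/256÷8 = 1/32

P(aahhBBww) = 1/32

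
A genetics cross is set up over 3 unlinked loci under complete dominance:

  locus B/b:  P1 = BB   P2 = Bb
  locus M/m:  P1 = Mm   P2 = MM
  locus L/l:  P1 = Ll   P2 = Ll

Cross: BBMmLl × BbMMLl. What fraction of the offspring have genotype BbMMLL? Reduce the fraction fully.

P(BbMMLL) = 1/16

BBMmLl gametes: BML×2, BMl×2, BmL×2, Bml×2
BbMMLl gametes: BML×2, BMl×2, bML×2, bMl×2
BBMmLl×BbMMLl grid (8·8=64): BBMMLL=4 BBMMLl=8 BBMMll=4 BBMmLL=4 BBMmLl=8 BBMmll=4 BbMMLL=4 BbMMLl=8 BbMMll=4 BbMmLL=4 BbMmLl=8 BbMmll=4
BbMMLL hits 4/64; gcd=4; 4÷4/64÷4 = 1/16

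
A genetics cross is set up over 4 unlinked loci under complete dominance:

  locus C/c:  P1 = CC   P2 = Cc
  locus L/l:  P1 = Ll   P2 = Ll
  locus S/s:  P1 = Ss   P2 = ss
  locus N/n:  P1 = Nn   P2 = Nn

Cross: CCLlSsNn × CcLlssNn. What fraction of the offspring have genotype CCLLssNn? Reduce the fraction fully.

P(CCLLssNn) = 1/32

CCLlSsNn gametes: CLSN×2, CLSn×2, CLsN×2, CLsn×2, ClSN×2, ClSn×2, ClsN×2, Clsn×2
CcLlssNn gametes: CLsN×2, CLsn×2, ClsN×2, Clsn×2, cLsN×2, cLsn×2, clsN×2, clsn×2
CCLlSsNn×CcLlssNn grid (16·16=256): CCLLSsNN=4 CCLLSsNn=8 CCLLSsnn=4 CCLLssNN=4 CCLLssNn=8 CCLLssnn=4 CCLlSsNN=8 CCLlSsNn=16 CCLlSsnn=8 CCLlssNN=8 CCLlssNn=16 CCLlssnn=8 CCllSsNN=4 CCllSsNn=8 CCllSsnn=4 CCllssNN=4 CCllssNn=8 CCllssnn=4 CcLLSsNN=4 CcLLSsNn=8 CcLLSsnn=4 CcLLssNN=4 CcLLssNn=8 CcLLssnn=4 CcLlSsNN=8 CcLlSsNn=16 CcLlSsnn=8 CcLlssNN=8 CcLlssNn=16 CcLlssnn=8 CcllSsNN=4 CcllSsNn=8 CcllSsnn=4 CcllssNN=4 CcllssNn=8 Ccllssnn=4
CCLLssNn hits 8/256; gcd=8; 8÷8/256÷8 = 1/32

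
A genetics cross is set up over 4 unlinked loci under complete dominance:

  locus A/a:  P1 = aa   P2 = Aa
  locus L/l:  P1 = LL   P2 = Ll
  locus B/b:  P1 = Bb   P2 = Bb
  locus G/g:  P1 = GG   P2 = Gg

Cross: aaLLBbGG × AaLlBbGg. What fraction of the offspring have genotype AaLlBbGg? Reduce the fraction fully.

P(AaLlBbGg) = 1/16

aaLLBbGG gametes: aLBG×8, aLbG×8
AaLlBbGg gametes: ALBG×1, ALBg×1, ALbG×1, ALbg×1, AlBG×1, AlBg×1, AlbG×1, Albg×1, aLBG×1, aLBg×1, aLbG×1, aLbg×1, alBG×1, alBg×1, albG×1, albg×1
aaLLBbGG×AaLlBbGg grid (16·16=256): AaLLBBGG=8 AaLLBBGg=8 AaLLBbGG=16 AaLLBbGg=16 AaLLbbGG=8 AaLLbbGg=8 AaLlBBGG=8 AaLlBBGg=8 AaLlBbGG=16 AaLlBbGg=16 AaLlbbGG=8 AaLlbbGg=8 aaLLBBGG=8 aaLLBBGg=8 aaLLBbGG=16 aaLLBbGg=16 aaLLbbGG=8 aaLLbbGg=8 aaLlBBGG=8 aaLlBBGg=8 aaLlBbGG=16 aaLlBbGg=16 aaLlbbGG=8 aaLlbbGg=8
AaLlBbGg hits 16/256; gcd=16; 16÷16/256÷16 = 1/16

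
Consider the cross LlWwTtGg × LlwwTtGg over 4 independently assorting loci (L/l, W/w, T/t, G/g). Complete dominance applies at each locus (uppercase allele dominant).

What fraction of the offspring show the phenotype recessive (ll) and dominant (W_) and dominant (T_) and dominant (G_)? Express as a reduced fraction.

P(ll W_ T_ G_) = 9/128

LlWwTtGg gametes: LWTG×1, LWTg×1, LWtG×1, LWtg×1, LwTG×1, LwTg×1, LwtG×1, Lwtg×1, lWTG×1, lWTg×1, lWtG×1, lWtg×1, lwTG×1, lwTg×1, lwtG×1, lwtg×1
LlwwTtGg gametes: LwTG×2, LwTg×2, LwtG×2, Lwtg×2, lwTG×2, lwTg×2, lwtG×2, lwtg×2
LlWwTtGg×LlwwTtGg grid (16·16=256): LLWwTTGG=2 LLWwTTGg=4 LLWwTTgg=2 LLWwTtGG=4 LLWwTtGg=8 LLWwTtgg=4 LLWwttGG=2 LLWwttGg=4 LLWwttgg=2 LLwwTTGG=2 LLwwTTGg=4 LLwwTTgg=2 LLwwTtGG=4 LLwwTtGg=8 LLwwTtgg=4 LLwwttGG=2 LLwwttGg=4 LLwwttgg=2 LlWwTTGG=4 LlWwTTGg=8 LlWwTTgg=4 LlWwTtGG=8 LlWwTtGg=16 LlWwTtgg=8 LlWwttGG=4 LlWwttGg=8 LlWwttgg=4 LlwwTTGG=4 LlwwTTGg=8 LlwwTTgg=4 LlwwTtGG=8 LlwwTtGg=16 LlwwTtgg=8 LlwwttGG=4 LlwwttGg=8 Llwwttgg=4 llWwTTGG=2 llWwTTGg=4 llWwTTgg=2 llWwTtGG=4 llWwTtGg=8 llWwTtgg=4 llWwttGG=2 llWwttGg=4 llWwttgg=2 llwwTTGG=2 llwwTTGg=4 llwwTTgg=2 llwwTtGG=4 llwwTtGg=8 llwwTtgg=4 llwwttGG=2 llwwttGg=4 llwwttgg=2
ll W_ T_ G_ hits 18/256; gcd=2; 18÷2/256÷2 = 9/128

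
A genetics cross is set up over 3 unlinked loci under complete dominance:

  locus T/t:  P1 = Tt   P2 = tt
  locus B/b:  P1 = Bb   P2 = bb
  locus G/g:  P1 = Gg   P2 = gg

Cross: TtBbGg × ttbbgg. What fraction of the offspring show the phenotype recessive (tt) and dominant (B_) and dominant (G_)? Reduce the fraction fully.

TtBbGg gametes: TBG×1, TBg×1, TbG×1, Tbg×1, tBG×1, tBg×1, tbG×1, tbg×1
ttbbgg gametes: tbg×8
TtBbGg×ttbbgg grid (8·8=64): TtBbGg=8 TtBbgg=8 TtbbGg=8 Ttbbgg=8 ttBbGg=8 ttBbgg=8 ttbbGg=8 ttbbgg=8
tt B_ G_ hits 8/64; gcd=8; 8÷8/64÷8 = 1/8

P(tt B_ G_) = 1/8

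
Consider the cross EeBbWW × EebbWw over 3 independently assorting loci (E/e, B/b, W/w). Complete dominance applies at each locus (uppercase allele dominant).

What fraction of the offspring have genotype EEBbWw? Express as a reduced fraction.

EeBbWW gametes: EBW×2, EbW×2, eBW×2, ebW×2
EebbWw gametes: EbW×2, Ebw×2, ebW×2, ebw×2
EeBbWW×EebbWw grid (8·8=64): EEBbWW=4 EEBbWw=4 EEbbWW=4 EEbbWw=4 EeBbWW=8 EeBbWw=8 EebbWW=8 EebbWw=8 eeBbWW=4 eeBbWw=4 eebbWW=4 eebbWw=4
EEBbWw hits 4/64; gcd=4; 4÷4/64÷4 = 1/16

P(EEBbWw) = 1/16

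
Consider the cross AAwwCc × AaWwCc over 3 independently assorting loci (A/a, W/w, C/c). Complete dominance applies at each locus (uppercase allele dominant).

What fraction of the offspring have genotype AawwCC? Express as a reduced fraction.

AAwwCc gametes: AwC×4, Awc×4
AaWwCc gametes: AWC×1, AWc×1, AwC×1, Awc×1, aWC×1, aWc×1, awC×1, awc×1
AAwwCc×AaWwCc grid (8·8=64): AAWwCC=4 AAWwCc=8 AAWwcc=4 AAwwCC=4 AAwwCc=8 AAwwcc=4 AaWwCC=4 AaWwCc=8 AaWwcc=4 AawwCC=4 AawwCc=8 Aawwcc=4
AawwCC hits 4/64; gcd=4; 4÷4/64÷4 = 1/16

P(AawwCC) = 1/16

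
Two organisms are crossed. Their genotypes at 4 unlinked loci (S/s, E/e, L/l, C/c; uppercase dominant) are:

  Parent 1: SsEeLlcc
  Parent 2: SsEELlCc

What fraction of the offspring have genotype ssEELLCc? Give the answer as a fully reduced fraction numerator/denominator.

SsEeLlcc gametes: SELc×2, SElc×2, SeLc×2, Selc×2, sELc×2, sElc×2, seLc×2, selc×2
SsEELlCc gametes: SELC×2, SELc×2, SElC×2, SElc×2, sELC×2, sELc×2, sElC×2, sElc×2
SsEeLlcc×SsEELlCc grid (16·16=256): SSEELLCc=4 SSEELLcc=4 SSEELlCc=8 SSEELlcc=8 SSEEllCc=4 SSEEllcc=4 SSEeLLCc=4 SSEeLLcc=4 SSEeLlCc=8 SSEeLlcc=8 SSEellCc=4 SSEellcc=4 SsEELLCc=8 SsEELLcc=8 SsEELlCc=16 SsEELlcc=16 SsEEllCc=8 SsEEllcc=8 SsEeLLCc=8 SsEeLLcc=8 SsEeLlCc=16 SsEeLlcc=16 SsEellCc=8 SsEellcc=8 ssEELLCc=4 ssEELLcc=4 ssEELlCc=8 ssEELlcc=8 ssEEllCc=4 ssEEllcc=4 ssEeLLCc=4 ssEeLLcc=4 ssEeLlCc=8 ssEeLlcc=8 ssEellCc=4 ssEellcc=4
ssEELLCc hits 4/256; gcd=4; 4÷4/256÷4 = 1/64

P(ssEELLCc) = 1/64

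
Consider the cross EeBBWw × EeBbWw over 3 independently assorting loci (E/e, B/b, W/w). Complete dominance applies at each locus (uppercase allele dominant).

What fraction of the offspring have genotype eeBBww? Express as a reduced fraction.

EeBBWw gametes: EBW×2, EBw×2, eBW×2, eBw×2
EeBbWw gametes: EBW×1, EBw×1, EbW×1, Ebw×1, eBW×1, eBw×1, ebW×1, ebw×1
EeBBWw×EeBbWw grid (8·8=64): EEBBWW=2 EEBBWw=4 EEBBww=2 EEBbWW=2 EEBbWw=4 EEBbww=2 EeBBWW=4 EeBBWw=8 EeBBww=4 EeBbWW=4 EeBbWw=8 EeBbww=4 eeBBWW=2 eeBBWw=4 eeBBww=2 eeBbWW=2 eeBbWw=4 eeBbww=2
eeBBww hits 2/64; gcd=2; 2÷2/64÷2 = 1/32

P(eeBBww) = 1/32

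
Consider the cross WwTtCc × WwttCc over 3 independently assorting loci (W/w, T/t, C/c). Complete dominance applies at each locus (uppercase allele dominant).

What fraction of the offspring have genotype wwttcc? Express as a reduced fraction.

P(wwttcc) = 1/32

WwTtCc gametes: WTC×1, WTc×1, WtC×1, Wtc×1, wTC×1, wTc×1, wtC×1, wtc×1
WwttCc gametes: WtC×2, Wtc×2, wtC×2, wtc×2
WwTtCc×WwttCc grid (8·8=64): WWTtCC=2 WWTtCc=4 WWTtcc=2 WWttCC=2 WWttCc=4 WWttcc=2 WwTtCC=4 WwTtCc=8 WwTtcc=4 WwttCC=4 WwttCc=8 Wwttcc=4 wwTtCC=2 wwTtCc=4 wwTtcc=2 wwttCC=2 wwttCc=4 wwttcc=2
wwttcc hits 2/64; gcd=2; 2÷2/64÷2 = 1/32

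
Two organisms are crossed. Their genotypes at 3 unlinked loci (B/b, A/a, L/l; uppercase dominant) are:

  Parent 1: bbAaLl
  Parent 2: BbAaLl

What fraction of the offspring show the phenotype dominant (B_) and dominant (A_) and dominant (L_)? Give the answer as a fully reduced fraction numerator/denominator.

P(B_ A_ L_) = 9/32

bbAaLl gametes: bAL×2, bAl×2, baL×2, bal×2
BbAaLl gametes: BAL×1, BAl×1, BaL×1, Bal×1, bAL×1, bAl×1, baL×1, bal×1
bbAaLl×BbAaLl grid (8·8=64): BbAALL=2 BbAALl=4 BbAAll=2 BbAaLL=4 BbAaLl=8 BbAall=4 BbaaLL=2 BbaaLl=4 Bbaall=2 bbAALL=2 bbAALl=4 bbAAll=2 bbAaLL=4 bbAaLl=8 bbAall=4 bbaaLL=2 bbaaLl=4 bbaall=2
B_ A_ L_ hits 18/64; gcd=2; 18÷2/64÷2 = 9/32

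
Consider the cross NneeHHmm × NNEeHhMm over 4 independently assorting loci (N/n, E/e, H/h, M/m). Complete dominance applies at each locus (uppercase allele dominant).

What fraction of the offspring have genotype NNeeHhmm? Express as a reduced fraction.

P(NNeeHhmm) = 1/16

NneeHHmm gametes: NeHm×8, neHm×8
NNEeHhMm gametes: NEHM×2, NEHm×2, NEhM×2, NEhm×2, NeHM×2, NeHm×2, NehM×2, Nehm×2
NneeHHmm×NNEeHhMm grid (16·16=256): NNEeHHMm=16 NNEeHHmm=16 NNEeHhMm=16 NNEeHhmm=16 NNeeHHMm=16 NNeeHHmm=16 NNeeHhMm=16 NNeeHhmm=16 NnEeHHMm=16 NnEeHHmm=16 NnEeHhMm=16 NnEeHhmm=16 NneeHHMm=16 NneeHHmm=16 NneeHhMm=16 NneeHhmm=16
NNeeHhmm hits 16/256; gcd=16; 16÷16/256÷16 = 1/16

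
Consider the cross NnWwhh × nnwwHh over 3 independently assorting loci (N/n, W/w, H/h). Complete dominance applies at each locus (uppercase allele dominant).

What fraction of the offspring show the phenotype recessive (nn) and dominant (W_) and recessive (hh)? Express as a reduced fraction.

P(nn W_ hh) = 1/8

NnWwhh gametes: NWh×2, Nwh×2, nWh×2, nwh×2
nnwwHh gametes: nwH×4, nwh×4
NnWwhh×nnwwHh grid (8·8=64): NnWwHh=8 NnWwhh=8 NnwwHh=8 Nnwwhh=8 nnWwHh=8 nnWwhh=8 nnwwHh=8 nnwwhh=8
nn W_ hh hits 8/64; gcd=8; 8÷8/64÷8 = 1/8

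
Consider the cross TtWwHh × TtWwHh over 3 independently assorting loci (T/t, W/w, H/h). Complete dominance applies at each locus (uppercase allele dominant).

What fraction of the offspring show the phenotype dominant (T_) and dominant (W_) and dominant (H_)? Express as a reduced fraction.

P(T_ W_ H_) = 27/64

TtWwHh gametes: TWH×1, TWh×1, TwH×1, Twh×1, tWH×1, tWh×1, twH×1, twh×1
TtWwHh gametes: TWH×1, TWh×1, TwH×1, Twh×1, tWH×1, tWh×1, twH×1, twh×1
TtWwHh×TtWwHh grid (8·8=64): TTWWHH=1 TTWWHh=2 TTWWhh=1 TTWwHH=2 TTWwHh=4 TTWwhh=2 TTwwHH=1 TTwwHh=2 TTwwhh=1 TtWWHH=2 TtWWHh=4 TtWWhh=2 TtWwHH=4 TtWwHh=8 TtWwhh=4 TtwwHH=2 TtwwHh=4 Ttwwhh=2 ttWWHH=1 ttWWHh=2 ttWWhh=1 ttWwHH=2 ttWwHh=4 ttWwhh=2 ttwwHH=1 ttwwHh=2 ttwwhh=1
T_ W_ H_ hits 27/64; gcd=1; 27÷1/64÷1 = 27/64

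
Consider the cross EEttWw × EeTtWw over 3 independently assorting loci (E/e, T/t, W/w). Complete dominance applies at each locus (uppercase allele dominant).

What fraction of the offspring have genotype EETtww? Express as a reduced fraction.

EEttWw gametes: EtW×4, Etw×4
EeTtWw gametes: ETW×1, ETw×1, EtW×1, Etw×1, eTW×1, eTw×1, etW×1, etw×1
EEttWw×EeTtWw grid (8·8=64): EETtWW=4 EETtWw=8 EETtww=4 EEttWW=4 EEttWw=8 EEttww=4 EeTtWW=4 EeTtWw=8 EeTtww=4 EettWW=4 EettWw=8 Eettww=4
EETtww hits 4/64; gcd=4; 4÷4/64÷4 = 1/16

P(EETtww) = 1/16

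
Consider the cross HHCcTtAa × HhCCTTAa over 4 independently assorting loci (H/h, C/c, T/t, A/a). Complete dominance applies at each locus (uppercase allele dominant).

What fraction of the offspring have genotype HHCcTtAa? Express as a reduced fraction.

P(HHCcTtAa) = 1/16

HHCcTtAa gametes: HCTA×2, HCTa×2, HCtA×2, HCta×2, HcTA×2, HcTa×2, HctA×2, Hcta×2
HhCCTTAa gametes: HCTA×4, HCTa×4, hCTA×4, hCTa×4
HHCcTtAa×HhCCTTAa grid (16·16=256): HHCCTTAA=8 HHCCTTAa=16 HHCCTTaa=8 HHCCTtAA=8 HHCCTtAa=16 HHCCTtaa=8 HHCcTTAA=8 HHCcTTAa=16 HHCcTTaa=8 HHCcTtAA=8 HHCcTtAa=16 HHCcTtaa=8 HhCCTTAA=8 HhCCTTAa=16 HhCCTTaa=8 HhCCTtAA=8 HhCCTtAa=16 HhCCTtaa=8 HhCcTTAA=8 HhCcTTAa=16 HhCcTTaa=8 HhCcTtAA=8 HhCcTtAa=16 HhCcTtaa=8
HHCcTtAa hits 16/256; gcd=16; 16÷16/256÷16 = 1/16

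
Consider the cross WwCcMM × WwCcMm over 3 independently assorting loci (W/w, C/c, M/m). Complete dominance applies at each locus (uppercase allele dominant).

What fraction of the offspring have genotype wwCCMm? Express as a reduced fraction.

P(wwCCMm) = 1/32

WwCcMM gametes: WCM×2, WcM×2, wCM×2, wcM×2
WwCcMm gametes: WCM×1, WCm×1, WcM×1, Wcm×1, wCM×1, wCm×1, wcM×1, wcm×1
WwCcMM×WwCcMm grid (8·8=64): WWCCMM=2 WWCCMm=2 WWCcMM=4 WWCcMm=4 WWccMM=2 WWccMm=2 WwCCMM=4 WwCCMm=4 WwCcMM=8 WwCcMm=8 WwccMM=4 WwccMm=4 wwCCMM=2 wwCCMm=2 wwCcMM=4 wwCcMm=4 wwccMM=2 wwccMm=2
wwCCMm hits 2/64; gcd=2; 2÷2/64÷2 = 1/32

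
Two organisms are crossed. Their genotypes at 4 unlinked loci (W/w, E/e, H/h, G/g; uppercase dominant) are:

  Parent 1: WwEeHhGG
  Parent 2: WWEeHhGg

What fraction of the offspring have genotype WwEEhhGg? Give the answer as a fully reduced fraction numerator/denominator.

WwEeHhGG gametes: WEHG×2, WEhG×2, WeHG×2, WehG×2, wEHG×2, wEhG×2, weHG×2, wehG×2
WWEeHhGg gametes: WEHG×2, WEHg×2, WEhG×2, WEhg×2, WeHG×2, WeHg×2, WehG×2, Wehg×2
WwEeHhGG×WWEeHhGg grid (16·16=256): WWEEHHGG=4 WWEEHHGg=4 WWEEHhGG=8 WWEEHhGg=8 WWEEhhGG=4 WWEEhhGg=4 WWEeHHGG=8 WWEeHHGg=8 WWEeHhGG=16 WWEeHhGg=16 WWEehhGG=8 WWEehhGg=8 WWeeHHGG=4 WWeeHHGg=4 WWeeHhGG=8 WWeeHhGg=8 WWeehhGG=4 WWeehhGg=4 WwEEHHGG=4 WwEEHHGg=4 WwEEHhGG=8 WwEEHhGg=8 WwEEhhGG=4 WwEEhhGg=4 WwEeHHGG=8 WwEeHHGg=8 WwEeHhGG=16 WwEeHhGg=16 WwEehhGG=8 WwEehhGg=8 WweeHHGG=4 WweeHHGg=4 WweeHhGG=8 WweeHhGg=8 WweehhGG=4 WweehhGg=4
WwEEhhGg hits 4/256; gcd=4; 4÷4/256÷4 = 1/64

P(WwEEhhGg) = 1/64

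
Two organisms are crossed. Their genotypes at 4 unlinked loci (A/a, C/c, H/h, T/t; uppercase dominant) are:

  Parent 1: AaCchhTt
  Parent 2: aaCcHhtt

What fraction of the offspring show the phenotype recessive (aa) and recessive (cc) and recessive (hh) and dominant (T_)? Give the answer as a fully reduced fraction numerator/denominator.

AaCchhTt gametes: AChT×2, ACht×2, AchT×2, Acht×2, aChT×2, aCht×2, achT×2, acht×2
aaCcHhtt gametes: aCHt×4, aCht×4, acHt×4, acht×4
AaCchhTt×aaCcHhtt grid (16·16=256): AaCCHhTt=8 AaCCHhtt=8 AaCChhTt=8 AaCChhtt=8 AaCcHhTt=16 AaCcHhtt=16 AaCchhTt=16 AaCchhtt=16 AaccHhTt=8 AaccHhtt=8 AacchhTt=8 Aacchhtt=8 aaCCHhTt=8 aaCCHhtt=8 aaCChhTt=8 aaCChhtt=8 aaCcHhTt=16 aaCcHhtt=16 aaCchhTt=16 aaCchhtt=16 aaccHhTt=8 aaccHhtt=8 aacchhTt=8 aacchhtt=8
aa cc hh T_ hits 8/256; gcd=8; 8÷8/256÷8 = 1/32

P(aa cc hh T_) = 1/32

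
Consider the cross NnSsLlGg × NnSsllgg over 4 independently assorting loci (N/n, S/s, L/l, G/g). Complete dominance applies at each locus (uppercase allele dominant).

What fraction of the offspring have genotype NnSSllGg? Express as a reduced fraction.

P(NnSSllGg) = 1/32

NnSsLlGg gametes: NSLG×1, NSLg×1, NSlG×1, NSlg×1, NsLG×1, NsLg×1, NslG×1, Nslg×1, nSLG×1, nSLg×1, nSlG×1, nSlg×1, nsLG×1, nsLg×1, nslG×1, nslg×1
NnSsllgg gametes: NSlg×4, Nslg×4, nSlg×4, nslg×4
NnSsLlGg×NnSsllgg grid (16·16=256): NNSSLlGg=4 NNSSLlgg=4 NNSSllGg=4 NNSSllgg=4 NNSsLlGg=8 NNSsLlgg=8 NNSsllGg=8 NNSsllgg=8 NNssLlGg=4 NNssLlgg=4 NNssllGg=4 NNssllgg=4 NnSSLlGg=8 NnSSLlgg=8 NnSSllGg=8 NnSSllgg=8 NnSsLlGg=16 NnSsLlgg=16 NnSsllGg=16 NnSsllgg=16 NnssLlGg=8 NnssLlgg=8 NnssllGg=8 Nnssllgg=8 nnSSLlGg=4 nnSSLlgg=4 nnSSllGg=4 nnSSllgg=4 nnSsLlGg=8 nnSsLlgg=8 nnSsllGg=8 nnSsllgg=8 nnssLlGg=4 nnssLlgg=4 nnssllGg=4 nnssllgg=4
NnSSllGg hits 8/256; gcd=8; 8÷8/256÷8 = 1/32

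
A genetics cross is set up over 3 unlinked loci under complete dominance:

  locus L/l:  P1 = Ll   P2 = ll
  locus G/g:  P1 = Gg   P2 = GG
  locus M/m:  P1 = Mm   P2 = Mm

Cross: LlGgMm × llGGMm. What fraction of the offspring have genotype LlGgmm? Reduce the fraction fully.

P(LlGgmm) = 1/16

LlGgMm gametes: LGM×1, LGm×1, LgM×1, Lgm×1, lGM×1, lGm×1, lgM×1, lgm×1
llGGMm gametes: lGM×4, lGm×4
LlGgMm×llGGMm grid (8·8=64): LlGGMM=4 LlGGMm=8 LlGGmm=4 LlGgMM=4 LlGgMm=8 LlGgmm=4 llGGMM=4 llGGMm=8 llGGmm=4 llGgMM=4 llGgMm=8 llGgmm=4
LlGgmm hits 4/64; gcd=4; 4÷4/64÷4 = 1/16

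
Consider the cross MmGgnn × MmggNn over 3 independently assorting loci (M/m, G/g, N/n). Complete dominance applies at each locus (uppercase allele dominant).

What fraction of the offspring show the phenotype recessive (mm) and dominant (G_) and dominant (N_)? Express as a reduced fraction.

MmGgnn gametes: MGn×2, Mgn×2, mGn×2, mgn×2
MmggNn gametes: MgN×2, Mgn×2, mgN×2, mgn×2
MmGgnn×MmggNn grid (8·8=64): MMGgNn=4 MMGgnn=4 MMggNn=4 MMggnn=4 MmGgNn=8 MmGgnn=8 MmggNn=8 Mmggnn=8 mmGgNn=4 mmGgnn=4 mmggNn=4 mmggnn=4
mm G_ N_ hits 4/64; gcd=4; 4÷4/64÷4 = 1/16

P(mm G_ N_) = 1/16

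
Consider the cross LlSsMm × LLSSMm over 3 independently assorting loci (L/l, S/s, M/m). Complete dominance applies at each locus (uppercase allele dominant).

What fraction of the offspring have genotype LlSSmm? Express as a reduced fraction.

LlSsMm gametes: LSM×1, LSm×1, LsM×1, Lsm×1, lSM×1, lSm×1, lsM×1, lsm×1
LLSSMm gametes: LSM×4, LSm×4
LlSsMm×LLSSMm grid (8·8=64): LLSSMM=4 LLSSMm=8 LLSSmm=4 LLSsMM=4 LLSsMm=8 LLSsmm=4 LlSSMM=4 LlSSMm=8 LlSSmm=4 LlSsMM=4 LlSsMm=8 LlSsmm=4
LlSSmm hits 4/64; gcd=4; 4÷4/64÷4 = 1/16

P(LlSSmm) = 1/16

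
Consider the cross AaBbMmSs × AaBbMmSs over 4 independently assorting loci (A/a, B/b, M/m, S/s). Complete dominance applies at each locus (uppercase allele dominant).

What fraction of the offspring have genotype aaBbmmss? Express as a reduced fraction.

P(aaBbmmss) = 1/128

AaBbMmSs gametes: ABMS×1, ABMs×1, ABmS×1, ABms×1, AbMS×1, AbMs×1, AbmS×1, Abms×1, aBMS×1, aBMs×1, aBmS×1, aBms×1, abMS×1, abMs×1, abmS×1, abms×1
AaBbMmSs gametes: ABMS×1, ABMs×1, ABmS×1, ABms×1, AbMS×1, AbMs×1, AbmS×1, Abms×1, aBMS×1, aBMs×1, aBmS×1, aBms×1, abMS×1, abMs×1, abmS×1, abms×1
AaBbMmSs×AaBbMmSs grid (16·16=256): AABBMMSS=1 AABBMMSs=2 AABBMMss=1 AABBMmSS=2 AABBMmSs=4 AABBMmss=2 AABBmmSS=1 AABBmmSs=2 AABBmmss=1 AABbMMSS=2 AABbMMSs=4 AABbMMss=2 AABbMmSS=4 AABbMmSs=8 AABbMmss=4 AABbmmSS=2 AABbmmSs=4 AABbmmss=2 AAbbMMSS=1 AAbbMMSs=2 AAbbMMss=1 AAbbMmSS=2 AAbbMmSs=4 AAbbMmss=2 AAbbmmSS=1 AAbbmmSs=2 AAbbmmss=1 AaBBMMSS=2 AaBBMMSs=4 AaBBMMss=2 AaBBMmSS=4 AaBBMmSs=8 AaBBMmss=4 AaBBmmSS=2 AaBBmmSs=4 AaBBmmss=2 AaBbMMSS=4 AaBbMMSs=8 AaBbMMss=4 AaBbMmSS=8 AaBbMmSs=16 AaBbMmss=8 AaBbmmSS=4 AaBbmmSs=8 AaBbmmss=4 AabbMMSS=2 AabbMMSs=4 AabbMMss=2 AabbMmSS=4 AabbMmSs=8 AabbMmss=4 AabbmmSS=2 AabbmmSs=4 Aabbmmss=2 aaBBMMSS=1 aaBBMMSs=2 aaBBMMss=1 aaBBMmSS=2 aaBBMmSs=4 aaBBMmss=2 aaBBmmSS=1 aaBBmmSs=2 aaBBmmss=1 aaBbMMSS=2 aaBbMMSs=4 aaBbMMss=2 aaBbMmSS=4 aaBbMmSs=8 aaBbMmss=4 aaBbmmSS=2 aaBbmmSs=4 aaBbmmss=2 aabbMMSS=1 aabbMMSs=2 aabbMMss=1 aabbMmSS=2 aabbMmSs=4 aabbMmss=2 aabbmmSS=1 aabbmmSs=2 aabbmmss=1
aaBbmmss hits 2/256; gcd=2; 2÷2/256÷2 = 1/128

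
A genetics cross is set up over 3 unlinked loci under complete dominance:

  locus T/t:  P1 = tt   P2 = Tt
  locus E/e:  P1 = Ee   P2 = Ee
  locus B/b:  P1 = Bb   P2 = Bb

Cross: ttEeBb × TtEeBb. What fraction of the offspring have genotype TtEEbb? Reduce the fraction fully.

ttEeBb gametes: tEB×2, tEb×2, teB×2, teb×2
TtEeBb gametes: TEB×1, TEb×1, TeB×1, Teb×1, tEB×1, tEb×1, teB×1, teb×1
ttEeBb×TtEeBb grid (8·8=64): TtEEBB=2 TtEEBb=4 TtEEbb=2 TtEeBB=4 TtEeBb=8 TtEebb=4 TteeBB=2 TteeBb=4 Tteebb=2 ttEEBB=2 ttEEBb=4 ttEEbb=2 ttEeBB=4 ttEeBb=8 ttEebb=4 tteeBB=2 tteeBb=4 tteebb=2
TtEEbb hits 2/64; gcd=2; 2÷2/64÷2 = 1/32

P(TtEEbb) = 1/32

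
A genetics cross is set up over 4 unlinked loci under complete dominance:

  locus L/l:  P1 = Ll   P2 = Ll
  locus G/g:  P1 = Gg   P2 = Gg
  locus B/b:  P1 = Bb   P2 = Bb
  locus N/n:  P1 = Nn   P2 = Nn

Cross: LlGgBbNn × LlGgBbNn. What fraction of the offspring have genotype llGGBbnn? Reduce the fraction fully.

LlGgBbNn gametes: LGBN×1, LGBn×1, LGbN×1, LGbn×1, LgBN×1, LgBn×1, LgbN×1, Lgbn×1, lGBN×1, lGBn×1, lGbN×1, lGbn×1, lgBN×1, lgBn×1, lgbN×1, lgbn×1
LlGgBbNn gametes: LGBN×1, LGBn×1, LGbN×1, LGbn×1, LgBN×1, LgBn×1, LgbN×1, Lgbn×1, lGBN×1, lGBn×1, lGbN×1, lGbn×1, lgBN×1, lgBn×1, lgbN×1, lgbn×1
LlGgBbNn×LlGgBbNn grid (16·16=256): LLGGBBNN=1 LLGGBBNn=2 LLGGBBnn=1 LLGGBbNN=2 LLGGBbNn=4 LLGGBbnn=2 LLGGbbNN=1 LLGGbbNn=2 LLGGbbnn=1 LLGgBBNN=2 LLGgBBNn=4 LLGgBBnn=2 LLGgBbNN=4 LLGgBbNn=8 LLGgBbnn=4 LLGgbbNN=2 LLGgbbNn=4 LLGgbbnn=2 LLggBBNN=1 LLggBBNn=2 LLggBBnn=1 LLggBbNN=2 LLggBbNn=4 LLggBbnn=2 LLggbbNN=1 LLggbbNn=2 LLggbbnn=1 LlGGBBNN=2 LlGGBBNn=4 LlGGBBnn=2 LlGGBbNN=4 LlGGBbNn=8 LlGGBbnn=4 LlGGbbNN=2 LlGGbbNn=4 LlGGbbnn=2 LlGgBBNN=4 LlGgBBNn=8 LlGgBBnn=4 LlGgBbNN=8 LlGgBbNn=16 LlGgBbnn=8 LlGgbbNN=4 LlGgbbNn=8 LlGgbbnn=4 LlggBBNN=2 LlggBBNn=4 LlggBBnn=2 LlggBbNN=4 LlggBbNn=8 LlggBbnn=4 LlggbbNN=2 LlggbbNn=4 Llggbbnn=2 llGGBBNN=1 llGGBBNn=2 llGGBBnn=1 llGGBbNN=2 llGGBbNn=4 llGGBbnn=2 llGGbbNN=1 llGGbbNn=2 llGGbbnn=1 llGgBBNN=2 llGgBBNn=4 llGgBBnn=2 llGgBbNN=4 llGgBbNn=8 llGgBbnn=4 llGgbbNN=2 llGgbbNn=4 llGgbbnn=2 llggBBNN=1 llggBBNn=2 llggBBnn=1 llggBbNN=2 llggBbNn=4 llggBbnn=2 llggbbNN=1 llggbbNn=2 llggbbnn=1
llGGBbnn hits 2/256; gcd=2; 2÷2/256÷2 = 1/128

P(llGGBbnn) = 1/128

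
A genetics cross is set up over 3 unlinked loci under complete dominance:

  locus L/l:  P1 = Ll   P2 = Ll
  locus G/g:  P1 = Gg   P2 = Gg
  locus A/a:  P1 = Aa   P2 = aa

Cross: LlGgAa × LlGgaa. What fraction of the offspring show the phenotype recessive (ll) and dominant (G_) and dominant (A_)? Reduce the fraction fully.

P(ll G_ A_) = 3/32

LlGgAa gametes: LGA×1, LGa×1, LgA×1, Lga×1, lGA×1, lGa×1, lgA×1, lga×1
LlGgaa gametes: LGa×2, Lga×2, lGa×2, lga×2
LlGgAa×LlGgaa grid (8·8=64): LLGGAa=2 LLGGaa=2 LLGgAa=4 LLGgaa=4 LLggAa=2 LLggaa=2 LlGGAa=4 LlGGaa=4 LlGgAa=8 LlGgaa=8 LlggAa=4 Llggaa=4 llGGAa=2 llGGaa=2 llGgAa=4 llGgaa=4 llggAa=2 llggaa=2
ll G_ A_ hits 6/64; gcd=2; 6÷2/64÷2 = 3/32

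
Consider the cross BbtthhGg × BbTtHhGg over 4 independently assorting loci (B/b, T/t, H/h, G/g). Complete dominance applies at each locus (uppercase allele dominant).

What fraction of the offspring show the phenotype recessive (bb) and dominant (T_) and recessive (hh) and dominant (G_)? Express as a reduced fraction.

P(bb T_ hh G_) = 3/64

BbtthhGg gametes: BthG×4, Bthg×4, bthG×4, bthg×4
BbTtHhGg gametes: BTHG×1, BTHg×1, BThG×1, BThg×1, BtHG×1, BtHg×1, BthG×1, Bthg×1, bTHG×1, bTHg×1, bThG×1, bThg×1, btHG×1, btHg×1, bthG×1, bthg×1
BbtthhGg×BbTtHhGg grid (16·16=256): BBTtHhGG=4 BBTtHhGg=8 BBTtHhgg=4 BBTthhGG=4 BBTthhGg=8 BBTthhgg=4 BBttHhGG=4 BBttHhGg=8 BBttHhgg=4 BBtthhGG=4 BBtthhGg=8 BBtthhgg=4 BbTtHhGG=8 BbTtHhGg=16 BbTtHhgg=8 BbTthhGG=8 BbTthhGg=16 BbTthhgg=8 BbttHhGG=8 BbttHhGg=16 BbttHhgg=8 BbtthhGG=8 BbtthhGg=16 Bbtthhgg=8 bbTtHhGG=4 bbTtHhGg=8 bbTtHhgg=4 bbTthhGG=4 bbTthhGg=8 bbTthhgg=4 bbttHhGG=4 bbttHhGg=8 bbttHhgg=4 bbtthhGG=4 bbtthhGg=8 bbtthhgg=4
bb T_ hh G_ hits 12/256; gcd=4; 12÷4/256÷4 = 3/64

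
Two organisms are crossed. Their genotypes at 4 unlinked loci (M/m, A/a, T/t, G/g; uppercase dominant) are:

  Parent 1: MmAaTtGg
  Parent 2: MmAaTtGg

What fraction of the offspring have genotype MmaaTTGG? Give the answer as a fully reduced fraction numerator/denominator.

P(MmaaTTGG) = 1/128

MmAaTtGg gametes: MATG×1, MATg×1, MAtG×1, MAtg×1, MaTG×1, MaTg×1, MatG×1, Matg×1, mATG×1, mATg×1, mAtG×1, mAtg×1, maTG×1, maTg×1, matG×1, matg×1
MmAaTtGg gametes: MATG×1, MATg×1, MAtG×1, MAtg×1, MaTG×1, MaTg×1, MatG×1, Matg×1, mATG×1, mATg×1, mAtG×1, mAtg×1, maTG×1, maTg×1, matG×1, matg×1
MmAaTtGg×MmAaTtGg grid (16·16=256): MMAATTGG=1 MMAATTGg=2 MMAATTgg=1 MMAATtGG=2 MMAATtGg=4 MMAATtgg=2 MMAAttGG=1 MMAAttGg=2 MMAAttgg=1 MMAaTTGG=2 MMAaTTGg=4 MMAaTTgg=2 MMAaTtGG=4 MMAaTtGg=8 MMAaTtgg=4 MMAattGG=2 MMAattGg=4 MMAattgg=2 MMaaTTGG=1 MMaaTTGg=2 MMaaTTgg=1 MMaaTtGG=2 MMaaTtGg=4 MMaaTtgg=2 MMaattGG=1 MMaattGg=2 MMaattgg=1 MmAATTGG=2 MmAATTGg=4 MmAATTgg=2 MmAATtGG=4 MmAATtGg=8 MmAATtgg=4 MmAAttGG=2 MmAAttGg=4 MmAAttgg=2 MmAaTTGG=4 MmAaTTGg=8 MmAaTTgg=4 MmAaTtGG=8 MmAaTtGg=16 MmAaTtgg=8 MmAattGG=4 MmAattGg=8 MmAattgg=4 MmaaTTGG=2 MmaaTTGg=4 MmaaTTgg=2 MmaaTtGG=4 MmaaTtGg=8 MmaaTtgg=4 MmaattGG=2 MmaattGg=4 Mmaattgg=2 mmAATTGG=1 mmAATTGg=2 mmAATTgg=1 mmAATtGG=2 mmAATtGg=4 mmAATtgg=2 mmAAttGG=1 mmAAttGg=2 mmAAttgg=1 mmAaTTGG=2 mmAaTTGg=4 mmAaTTgg=2 mmAaTtGG=4 mmAaTtGg=8 mmAaTtgg=4 mmAattGG=2 mmAattGg=4 mmAattgg=2 mmaaTTGG=1 mmaaTTGg=2 mmaaTTgg=1 mmaaTtGG=2 mmaaTtGg=4 mmaaTtgg=2 mmaattGG=1 mmaattGg=2 mmaattgg=1
MmaaTTGG hits 2/256; gcd=2; 2÷2/256÷2 = 1/128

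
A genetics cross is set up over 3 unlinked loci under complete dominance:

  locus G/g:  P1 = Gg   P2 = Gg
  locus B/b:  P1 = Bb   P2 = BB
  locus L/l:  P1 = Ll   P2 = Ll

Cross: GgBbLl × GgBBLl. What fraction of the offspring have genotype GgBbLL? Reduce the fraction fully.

P(GgBbLL) = 1/16

GgBbLl gametes: GBL×1, GBl×1, GbL×1, Gbl×1, gBL×1, gBl×1, gbL×1, gbl×1
GgBBLl gametes: GBL×2, GBl×2, gBL×2, gBl×2
GgBbLl×GgBBLl grid (8·8=64): GGBBLL=2 GGBBLl=4 GGBBll=2 GGBbLL=2 GGBbLl=4 GGBbll=2 GgBBLL=4 GgBBLl=8 GgBBll=4 GgBbLL=4 GgBbLl=8 GgBbll=4 ggBBLL=2 ggBBLl=4 ggBBll=2 ggBbLL=2 ggBbLl=4 ggBbll=2
GgBbLL hits 4/64; gcd=4; 4÷4/64÷4 = 1/16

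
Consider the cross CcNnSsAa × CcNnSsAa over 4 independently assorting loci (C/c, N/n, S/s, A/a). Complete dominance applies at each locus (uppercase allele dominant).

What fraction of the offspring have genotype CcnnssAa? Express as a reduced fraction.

CcNnSsAa gametes: CNSA×1, CNSa×1, CNsA×1, CNsa×1, CnSA×1, CnSa×1, CnsA×1, Cnsa×1, cNSA×1, cNSa×1, cNsA×1, cNsa×1, cnSA×1, cnSa×1, cnsA×1, cnsa×1
CcNnSsAa gametes: CNSA×1, CNSa×1, CNsA×1, CNsa×1, CnSA×1, CnSa×1, CnsA×1, Cnsa×1, cNSA×1, cNSa×1, cNsA×1, cNsa×1, cnSA×1, cnSa×1, cnsA×1, cnsa×1
CcNnSsAa×CcNnSsAa grid (16·16=256): CCNNSSAA=1 CCNNSSAa=2 CCNNSSaa=1 CCNNSsAA=2 CCNNSsAa=4 CCNNSsaa=2 CCNNssAA=1 CCNNssAa=2 CCNNssaa=1 CCNnSSAA=2 CCNnSSAa=4 CCNnSSaa=2 CCNnSsAA=4 CCNnSsAa=8 CCNnSsaa=4 CCNnssAA=2 CCNnssAa=4 CCNnssaa=2 CCnnSSAA=1 CCnnSSAa=2 CCnnSSaa=1 CCnnSsAA=2 CCnnSsAa=4 CCnnSsaa=2 CCnnssAA=1 CCnnssAa=2 CCnnssaa=1 CcNNSSAA=2 CcNNSSAa=4 CcNNSSaa=2 CcNNSsAA=4 CcNNSsAa=8 CcNNSsaa=4 CcNNssAA=2 CcNNssAa=4 CcNNssaa=2 CcNnSSAA=4 CcNnSSAa=8 CcNnSSaa=4 CcNnSsAA=8 CcNnSsAa=16 CcNnSsaa=8 CcNnssAA=4 CcNnssAa=8 CcNnssaa=4 CcnnSSAA=2 CcnnSSAa=4 CcnnSSaa=2 CcnnSsAA=4 CcnnSsAa=8 CcnnSsaa=4 CcnnssAA=2 CcnnssAa=4 Ccnnssaa=2 ccNNSSAA=1 ccNNSSAa=2 ccNNSSaa=1 ccNNSsAA=2 ccNNSsAa=4 ccNNSsaa=2 ccNNssAA=1 ccNNssAa=2 ccNNssaa=1 ccNnSSAA=2 ccNnSSAa=4 ccNnSSaa=2 ccNnSsAA=4 ccNnSsAa=8 ccNnSsaa=4 ccNnssAA=2 ccNnssAa=4 ccNnssaa=2 ccnnSSAA=1 ccnnSSAa=2 ccnnSSaa=1 ccnnSsAA=2 ccnnSsAa=4 ccnnSsaa=2 ccnnssAA=1 ccnnssAa=2 ccnnssaa=1
CcnnssAa hits 4/256; gcd=4; 4÷4/256÷4 = 1/64

P(CcnnssAa) = 1/64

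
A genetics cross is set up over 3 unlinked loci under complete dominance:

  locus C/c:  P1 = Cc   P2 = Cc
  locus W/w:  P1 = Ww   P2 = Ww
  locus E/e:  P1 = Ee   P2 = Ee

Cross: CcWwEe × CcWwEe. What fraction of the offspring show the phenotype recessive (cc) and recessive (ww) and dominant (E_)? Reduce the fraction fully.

CcWwEe gametes: CWE×1, CWe×1, CwE×1, Cwe×1, cWE×1, cWe×1, cwE×1, cwe×1
CcWwEe gametes: CWE×1, CWe×1, CwE×1, Cwe×1, cWE×1, cWe×1, cwE×1, cwe×1
CcWwEe×CcWwEe grid (8·8=64): CCWWEE=1 CCWWEe=2 CCWWee=1 CCWwEE=2 CCWwEe=4 CCWwee=2 CCwwEE=1 CCwwEe=2 CCwwee=1 CcWWEE=2 CcWWEe=4 CcWWee=2 CcWwEE=4 CcWwEe=8 CcWwee=4 CcwwEE=2 CcwwEe=4 Ccwwee=2 ccWWEE=1 ccWWEe=2 ccWWee=1 ccWwEE=2 ccWwEe=4 ccWwee=2 ccwwEE=1 ccwwEe=2 ccwwee=1
cc ww E_ hits 3/64; gcd=1; 3÷1/64÷1 = 3/64

P(cc ww E_) = 3/64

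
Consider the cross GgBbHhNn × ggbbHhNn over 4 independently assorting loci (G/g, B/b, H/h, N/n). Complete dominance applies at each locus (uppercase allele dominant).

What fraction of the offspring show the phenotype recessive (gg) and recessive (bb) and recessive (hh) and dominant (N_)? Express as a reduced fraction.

GgBbHhNn gametes: GBHN×1, GBHn×1, GBhN×1, GBhn×1, GbHN×1, GbHn×1, GbhN×1, Gbhn×1, gBHN×1, gBHn×1, gBhN×1, gBhn×1, gbHN×1, gbHn×1, gbhN×1, gbhn×1
ggbbHhNn gametes: gbHN×4, gbHn×4, gbhN×4, gbhn×4
GgBbHhNn×ggbbHhNn grid (16·16=256): GgBbHHNN=4 GgBbHHNn=8 GgBbHHnn=4 GgBbHhNN=8 GgBbHhNn=16 GgBbHhnn=8 GgBbhhNN=4 GgBbhhNn=8 GgBbhhnn=4 GgbbHHNN=4 GgbbHHNn=8 GgbbHHnn=4 GgbbHhNN=8 GgbbHhNn=16 GgbbHhnn=8 GgbbhhNN=4 GgbbhhNn=8 Ggbbhhnn=4 ggBbHHNN=4 ggBbHHNn=8 ggBbHHnn=4 ggBbHhNN=8 ggBbHhNn=16 ggBbHhnn=8 ggBbhhNN=4 ggBbhhNn=8 ggBbhhnn=4 ggbbHHNN=4 ggbbHHNn=8 ggbbHHnn=4 ggbbHhNN=8 ggbbHhNn=16 ggbbHhnn=8 ggbbhhNN=4 ggbbhhNn=8 ggbbhhnn=4
gg bb hh N_ hits 12/256; gcd=4; 12÷4/256÷4 = 3/64

P(gg bb hh N_) = 3/64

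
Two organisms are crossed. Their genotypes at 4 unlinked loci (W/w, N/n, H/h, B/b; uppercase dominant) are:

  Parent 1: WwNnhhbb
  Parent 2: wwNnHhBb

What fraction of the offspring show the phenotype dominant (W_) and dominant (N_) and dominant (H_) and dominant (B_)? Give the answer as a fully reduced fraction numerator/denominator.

P(W_ N_ H_ B_) = 3/32

WwNnhhbb gametes: WNhb×4, Wnhb×4, wNhb×4, wnhb×4
wwNnHhBb gametes: wNHB×2, wNHb×2, wNhB×2, wNhb×2, wnHB×2, wnHb×2, wnhB×2, wnhb×2
WwNnhhbb×wwNnHhBb grid (16·16=256): WwNNHhBb=8 WwNNHhbb=8 WwNNhhBb=8 WwNNhhbb=8 WwNnHhBb=16 WwNnHhbb=16 WwNnhhBb=16 WwNnhhbb=16 WwnnHhBb=8 WwnnHhbb=8 WwnnhhBb=8 Wwnnhhbb=8 wwNNHhBb=8 wwNNHhbb=8 wwNNhhBb=8 wwNNhhbb=8 wwNnHhBb=16 wwNnHhbb=16 wwNnhhBb=16 wwNnhhbb=16 wwnnHhBb=8 wwnnHhbb=8 wwnnhhBb=8 wwnnhhbb=8
W_ N_ H_ B_ hits 24/256; gcd=8; 24÷8/256÷8 = 3/32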